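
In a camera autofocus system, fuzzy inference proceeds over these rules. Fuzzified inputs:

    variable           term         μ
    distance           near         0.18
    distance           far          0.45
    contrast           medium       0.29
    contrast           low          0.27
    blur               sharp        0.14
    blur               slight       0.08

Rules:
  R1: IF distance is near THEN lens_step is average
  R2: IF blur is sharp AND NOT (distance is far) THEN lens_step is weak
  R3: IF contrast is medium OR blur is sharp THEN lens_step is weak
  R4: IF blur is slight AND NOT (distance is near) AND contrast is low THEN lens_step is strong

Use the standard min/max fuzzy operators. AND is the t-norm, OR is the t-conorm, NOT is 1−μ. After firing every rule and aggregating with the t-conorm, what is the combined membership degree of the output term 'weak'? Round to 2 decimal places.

R1: near=0.18 → w = 0.18
R2: sharp=0.14, ¬far=1−0.45=0.55; AND[min(a, b)] → w = 0.14
R3: medium=0.29, sharp=0.14; OR[max(a, b)] → w = 0.29
R4: slight=0.08, ¬near=1−0.18=0.82, low=0.27; AND[min(a, b)] → w = 0.08
Rules with consequent 'weak': {R2, R3} → strengths 0.14, 0.29
Aggregate via t-conorm [max(a, b)]: 0.29

0.29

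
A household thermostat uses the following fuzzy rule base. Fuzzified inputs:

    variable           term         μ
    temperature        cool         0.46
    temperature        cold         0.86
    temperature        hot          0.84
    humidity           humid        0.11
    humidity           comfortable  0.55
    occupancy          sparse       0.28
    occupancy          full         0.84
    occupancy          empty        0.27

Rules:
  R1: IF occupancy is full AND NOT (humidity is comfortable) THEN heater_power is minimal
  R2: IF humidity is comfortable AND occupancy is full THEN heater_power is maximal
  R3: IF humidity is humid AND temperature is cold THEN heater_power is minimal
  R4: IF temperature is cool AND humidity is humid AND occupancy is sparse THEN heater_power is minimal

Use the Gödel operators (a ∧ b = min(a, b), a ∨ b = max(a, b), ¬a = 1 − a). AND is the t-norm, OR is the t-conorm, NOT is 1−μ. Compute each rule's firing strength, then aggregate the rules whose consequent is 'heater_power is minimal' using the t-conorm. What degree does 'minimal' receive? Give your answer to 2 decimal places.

R1: full=0.84, ¬comfortable=1−0.55=0.45; AND[min(a, b)] → w = 0.45
R2: comfortable=0.55, full=0.84; AND[min(a, b)] → w = 0.55
R3: humid=0.11, cold=0.86; AND[min(a, b)] → w = 0.11
R4: cool=0.46, humid=0.11, sparse=0.28; AND[min(a, b)] → w = 0.11
Rules with consequent 'minimal': {R1, R3, R4} → strengths 0.45, 0.11, 0.11
Aggregate via t-conorm [max(a, b)]: 0.45

0.45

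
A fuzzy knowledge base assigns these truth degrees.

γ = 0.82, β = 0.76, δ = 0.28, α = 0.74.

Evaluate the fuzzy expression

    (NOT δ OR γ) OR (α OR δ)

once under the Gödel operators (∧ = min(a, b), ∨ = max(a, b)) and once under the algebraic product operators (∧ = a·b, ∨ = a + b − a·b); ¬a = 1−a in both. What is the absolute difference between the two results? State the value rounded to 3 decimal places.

Under Gödel:
  NOT δ = 1 − 0.28 = 0.72
  NOT δ OR γ = max(a, b) on (0.72, 0.82) = 0.82
  α OR δ = max(a, b) on (0.74, 0.28) = 0.74
  (NOT δ OR γ) OR (α OR δ) = max(a, b) on (0.82, 0.74) = 0.82
  → value = 0.8200
Under algebraic product:
  NOT δ = 1 − 0.2800 = 0.7200
  NOT δ OR γ = a + b − a·b on (0.7200, 0.8200) = 0.9496
  α OR δ = a + b − a·b on (0.7400, 0.2800) = 0.8128
  (NOT δ OR γ) OR (α OR δ) = a + b − a·b on (0.9496, 0.8128) = 0.9906
  → value = 0.9906
|0.8200 − 0.9906| = 0.171

0.171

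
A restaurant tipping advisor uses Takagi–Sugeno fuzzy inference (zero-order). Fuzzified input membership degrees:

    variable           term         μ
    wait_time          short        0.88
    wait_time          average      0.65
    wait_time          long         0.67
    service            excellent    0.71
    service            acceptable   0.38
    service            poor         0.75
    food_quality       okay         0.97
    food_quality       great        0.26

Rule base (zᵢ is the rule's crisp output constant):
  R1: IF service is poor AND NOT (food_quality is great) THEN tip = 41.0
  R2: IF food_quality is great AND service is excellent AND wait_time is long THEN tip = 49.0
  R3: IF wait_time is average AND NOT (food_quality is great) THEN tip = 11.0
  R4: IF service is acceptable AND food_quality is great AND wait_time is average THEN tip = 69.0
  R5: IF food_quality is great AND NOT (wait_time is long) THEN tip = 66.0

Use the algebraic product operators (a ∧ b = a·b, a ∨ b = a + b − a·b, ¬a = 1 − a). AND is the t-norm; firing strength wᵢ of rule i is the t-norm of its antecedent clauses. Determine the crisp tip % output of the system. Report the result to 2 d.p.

33.75

R1 (z=41.0): poor=0.75, ¬great=1−0.26=0.74; AND[a·b] → w = 0.5550
R2 (z=49.0): great=0.26, excellent=0.71, long=0.67; AND[a·b] → w = 0.1237
R3 (z=11.0): average=0.65, ¬great=1−0.26=0.74; AND[a·b] → w = 0.4810
R4 (z=69.0): acceptable=0.38, great=0.26, average=0.65; AND[a·b] → w = 0.0642
R5 (z=66.0): great=0.26, ¬long=1−0.67=0.33; AND[a·b] → w = 0.0858
Weighted average = (0.5550·41.0 + 0.1237·49.0 + 0.4810·11.0 + 0.0642·69.0 + 0.0858·66.0) / (0.5550 + 0.1237 + 0.4810 + 0.0642 + 0.0858)
  = 44.2004 / 1.3097 = 33.75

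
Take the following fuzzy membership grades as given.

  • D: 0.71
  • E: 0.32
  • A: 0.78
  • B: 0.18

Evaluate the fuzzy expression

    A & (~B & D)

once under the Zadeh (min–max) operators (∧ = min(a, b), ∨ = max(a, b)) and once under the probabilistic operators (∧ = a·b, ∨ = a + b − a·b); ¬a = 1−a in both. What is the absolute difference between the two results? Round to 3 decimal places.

Under Zadeh (min–max):
  ~B = 1 − 0.18 = 0.82
  ~B & D = min(a, b) on (0.82, 0.71) = 0.71
  A & (~B & D) = min(a, b) on (0.78, 0.71) = 0.71
  → value = 0.7100
Under probabilistic:
  ~B = 1 − 0.1800 = 0.8200
  ~B & D = a·b on (0.8200, 0.7100) = 0.5822
  A & (~B & D) = a·b on (0.7800, 0.5822) = 0.4541
  → value = 0.4541
|0.7100 − 0.4541| = 0.256

0.256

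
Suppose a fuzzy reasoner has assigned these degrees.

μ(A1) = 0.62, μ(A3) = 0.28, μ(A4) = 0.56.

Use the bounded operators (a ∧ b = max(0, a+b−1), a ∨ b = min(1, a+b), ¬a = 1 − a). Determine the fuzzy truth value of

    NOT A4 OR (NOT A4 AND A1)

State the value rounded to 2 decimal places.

0.50

NOT A4 = 1 − 0.56 = 0.44
NOT A4 = 1 − 0.56 = 0.44
NOT A4 AND A1 = max(0, a+b−1) on (0.44, 0.62) = 0.06
NOT A4 OR (NOT A4 AND A1) = min(1, a+b) on (0.44, 0.06) = 0.50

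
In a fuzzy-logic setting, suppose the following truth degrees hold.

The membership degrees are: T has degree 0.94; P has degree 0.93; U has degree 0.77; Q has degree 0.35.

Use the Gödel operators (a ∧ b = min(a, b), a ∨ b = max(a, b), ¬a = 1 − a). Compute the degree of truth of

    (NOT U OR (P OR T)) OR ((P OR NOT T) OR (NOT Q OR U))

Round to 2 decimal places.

NOT U = 1 − 0.77 = 0.23
P OR T = max(a, b) on (0.93, 0.94) = 0.94
NOT U OR (P OR T) = max(a, b) on (0.23, 0.94) = 0.94
NOT T = 1 − 0.94 = 0.06
P OR NOT T = max(a, b) on (0.93, 0.06) = 0.93
NOT Q = 1 − 0.35 = 0.65
NOT Q OR U = max(a, b) on (0.65, 0.77) = 0.77
(P OR NOT T) OR (NOT Q OR U) = max(a, b) on (0.93, 0.77) = 0.93
(NOT U OR (P OR T)) OR ((P OR NOT T) OR (NOT Q OR U)) = max(a, b) on (0.94, 0.93) = 0.94

0.94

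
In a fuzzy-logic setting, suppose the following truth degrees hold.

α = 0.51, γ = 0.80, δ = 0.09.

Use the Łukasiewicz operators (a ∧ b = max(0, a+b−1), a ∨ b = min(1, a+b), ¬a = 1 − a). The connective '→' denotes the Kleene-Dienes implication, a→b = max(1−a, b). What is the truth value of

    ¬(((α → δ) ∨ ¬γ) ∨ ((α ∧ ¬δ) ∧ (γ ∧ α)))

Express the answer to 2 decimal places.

0.31

α → δ  [Kleene-Dienes: max(1−a, b)] with a=0.51, b=0.09 → 0.49
¬γ = 1 − 0.80 = 0.20
(α → δ) ∨ ¬γ = min(1, a+b) on (0.49, 0.20) = 0.69
¬δ = 1 − 0.09 = 0.91
α ∧ ¬δ = max(0, a+b−1) on (0.51, 0.91) = 0.42
γ ∧ α = max(0, a+b−1) on (0.80, 0.51) = 0.31
(α ∧ ¬δ) ∧ (γ ∧ α) = max(0, a+b−1) on (0.42, 0.31) = 0.00
((α → δ) ∨ ¬γ) ∨ ((α ∧ ¬δ) ∧ (γ ∧ α)) = min(1, a+b) on (0.69, 0.00) = 0.69
¬(((α → δ) ∨ ¬γ) ∨ ((α ∧ ¬δ) ∧ (γ ∧ α))) = 1 − 0.69 = 0.31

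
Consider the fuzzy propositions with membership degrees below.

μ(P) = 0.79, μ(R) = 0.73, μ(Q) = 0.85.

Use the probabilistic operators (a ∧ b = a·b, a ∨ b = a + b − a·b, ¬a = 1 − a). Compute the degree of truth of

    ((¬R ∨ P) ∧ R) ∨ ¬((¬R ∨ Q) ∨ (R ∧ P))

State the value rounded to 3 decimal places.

¬R = 1 − 0.7300 = 0.2700
¬R ∨ P = a + b − a·b on (0.2700, 0.7900) = 0.8467
(¬R ∨ P) ∧ R = a·b on (0.8467, 0.7300) = 0.6181
¬R = 1 − 0.7300 = 0.2700
¬R ∨ Q = a + b − a·b on (0.2700, 0.8500) = 0.8905
R ∧ P = a·b on (0.7300, 0.7900) = 0.5767
(¬R ∨ Q) ∨ (R ∧ P) = a + b − a·b on (0.8905, 0.5767) = 0.9536
¬((¬R ∨ Q) ∨ (R ∧ P)) = 1 − 0.9536 = 0.0464
((¬R ∨ P) ∧ R) ∨ ¬((¬R ∨ Q) ∨ (R ∧ P)) = a + b − a·b on (0.6181, 0.0464) = 0.6358

0.636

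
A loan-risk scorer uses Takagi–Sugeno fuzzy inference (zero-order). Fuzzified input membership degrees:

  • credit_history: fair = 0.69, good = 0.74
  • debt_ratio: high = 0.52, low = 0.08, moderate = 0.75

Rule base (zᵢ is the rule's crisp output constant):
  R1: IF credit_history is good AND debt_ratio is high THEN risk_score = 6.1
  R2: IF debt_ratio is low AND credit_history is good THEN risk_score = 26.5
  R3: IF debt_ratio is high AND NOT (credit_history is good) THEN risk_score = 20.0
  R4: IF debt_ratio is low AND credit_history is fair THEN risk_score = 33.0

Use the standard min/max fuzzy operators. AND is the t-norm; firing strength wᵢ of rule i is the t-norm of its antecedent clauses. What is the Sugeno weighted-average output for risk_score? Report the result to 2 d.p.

R1 (z=6.1): good=0.74, high=0.52; AND[min(a, b)] → w = 0.52
R2 (z=26.5): low=0.08, good=0.74; AND[min(a, b)] → w = 0.08
R3 (z=20.0): high=0.52, ¬good=1−0.74=0.26; AND[min(a, b)] → w = 0.26
R4 (z=33.0): low=0.08, fair=0.69; AND[min(a, b)] → w = 0.08
Weighted average = (0.52·6.1 + 0.08·26.5 + 0.26·20.0 + 0.08·33.0) / (0.52 + 0.08 + 0.26 + 0.08)
  = 13.1320 / 0.9400 = 13.97

13.97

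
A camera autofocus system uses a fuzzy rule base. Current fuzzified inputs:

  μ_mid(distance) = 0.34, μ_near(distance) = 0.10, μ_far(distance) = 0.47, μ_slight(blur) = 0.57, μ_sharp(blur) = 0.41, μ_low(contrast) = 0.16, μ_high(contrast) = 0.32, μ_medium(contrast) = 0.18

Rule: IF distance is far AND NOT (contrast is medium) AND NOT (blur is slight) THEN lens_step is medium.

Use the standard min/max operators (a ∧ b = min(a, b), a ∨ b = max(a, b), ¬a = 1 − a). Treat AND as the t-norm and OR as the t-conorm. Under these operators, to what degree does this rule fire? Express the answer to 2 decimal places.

firing strength: far=0.47, ¬medium=1−0.18=0.82, ¬slight=1−0.57=0.43; AND[min(a, b)] → w = 0.43

0.43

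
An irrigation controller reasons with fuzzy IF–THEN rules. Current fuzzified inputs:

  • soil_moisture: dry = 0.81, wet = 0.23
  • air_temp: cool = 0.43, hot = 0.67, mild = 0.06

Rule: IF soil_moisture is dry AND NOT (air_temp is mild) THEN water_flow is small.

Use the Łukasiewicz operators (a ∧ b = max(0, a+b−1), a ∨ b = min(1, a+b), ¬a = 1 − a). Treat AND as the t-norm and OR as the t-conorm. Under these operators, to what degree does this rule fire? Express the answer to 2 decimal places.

firing strength: dry=0.81, ¬mild=1−0.06=0.94; AND[max(0, a+b−1)] → w = 0.75

0.75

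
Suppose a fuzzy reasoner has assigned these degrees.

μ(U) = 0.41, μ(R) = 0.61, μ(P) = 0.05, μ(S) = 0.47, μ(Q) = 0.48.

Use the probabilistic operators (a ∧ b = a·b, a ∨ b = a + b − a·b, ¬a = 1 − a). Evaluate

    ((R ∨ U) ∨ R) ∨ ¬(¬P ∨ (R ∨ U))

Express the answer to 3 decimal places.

R ∨ U = a + b − a·b on (0.6100, 0.4100) = 0.7699
(R ∨ U) ∨ R = a + b − a·b on (0.7699, 0.6100) = 0.9103
¬P = 1 − 0.0500 = 0.9500
R ∨ U = a + b − a·b on (0.6100, 0.4100) = 0.7699
¬P ∨ (R ∨ U) = a + b − a·b on (0.9500, 0.7699) = 0.9885
¬(¬P ∨ (R ∨ U)) = 1 − 0.9885 = 0.0115
((R ∨ U) ∨ R) ∨ ¬(¬P ∨ (R ∨ U)) = a + b − a·b on (0.9103, 0.0115) = 0.9113

0.911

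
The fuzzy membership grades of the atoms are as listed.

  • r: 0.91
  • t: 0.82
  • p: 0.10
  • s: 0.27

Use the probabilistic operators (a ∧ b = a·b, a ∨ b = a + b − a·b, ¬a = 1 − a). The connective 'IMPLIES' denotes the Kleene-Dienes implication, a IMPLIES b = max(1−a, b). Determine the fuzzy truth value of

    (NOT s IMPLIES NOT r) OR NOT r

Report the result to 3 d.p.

NOT s = 1 − 0.2700 = 0.7300
NOT r = 1 − 0.9100 = 0.0900
NOT s IMPLIES NOT r  [Kleene-Dienes: max(1−a, b)] with a=0.7300, b=0.0900 → 0.2700
NOT r = 1 − 0.9100 = 0.0900
(NOT s IMPLIES NOT r) OR NOT r = a + b − a·b on (0.2700, 0.0900) = 0.3357

0.336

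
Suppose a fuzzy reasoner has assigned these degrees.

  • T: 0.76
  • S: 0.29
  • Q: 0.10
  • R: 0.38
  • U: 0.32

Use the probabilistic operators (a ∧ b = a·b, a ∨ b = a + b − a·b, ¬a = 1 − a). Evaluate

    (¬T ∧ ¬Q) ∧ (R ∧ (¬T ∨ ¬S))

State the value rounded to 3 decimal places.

0.064

¬T = 1 − 0.7600 = 0.2400
¬Q = 1 − 0.1000 = 0.9000
¬T ∧ ¬Q = a·b on (0.2400, 0.9000) = 0.2160
¬T = 1 − 0.7600 = 0.2400
¬S = 1 − 0.2900 = 0.7100
¬T ∨ ¬S = a + b − a·b on (0.2400, 0.7100) = 0.7796
R ∧ (¬T ∨ ¬S) = a·b on (0.3800, 0.7796) = 0.2962
(¬T ∧ ¬Q) ∧ (R ∧ (¬T ∨ ¬S)) = a·b on (0.2160, 0.2962) = 0.0640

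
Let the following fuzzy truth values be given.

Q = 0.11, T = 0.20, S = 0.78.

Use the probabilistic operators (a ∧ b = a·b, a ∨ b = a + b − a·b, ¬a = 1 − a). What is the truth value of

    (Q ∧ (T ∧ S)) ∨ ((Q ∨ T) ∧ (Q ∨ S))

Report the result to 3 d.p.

0.245

T ∧ S = a·b on (0.2000, 0.7800) = 0.1560
Q ∧ (T ∧ S) = a·b on (0.1100, 0.1560) = 0.0172
Q ∨ T = a + b − a·b on (0.1100, 0.2000) = 0.2880
Q ∨ S = a + b − a·b on (0.1100, 0.7800) = 0.8042
(Q ∨ T) ∧ (Q ∨ S) = a·b on (0.2880, 0.8042) = 0.2316
(Q ∧ (T ∧ S)) ∨ ((Q ∨ T) ∧ (Q ∨ S)) = a + b − a·b on (0.0172, 0.2316) = 0.2448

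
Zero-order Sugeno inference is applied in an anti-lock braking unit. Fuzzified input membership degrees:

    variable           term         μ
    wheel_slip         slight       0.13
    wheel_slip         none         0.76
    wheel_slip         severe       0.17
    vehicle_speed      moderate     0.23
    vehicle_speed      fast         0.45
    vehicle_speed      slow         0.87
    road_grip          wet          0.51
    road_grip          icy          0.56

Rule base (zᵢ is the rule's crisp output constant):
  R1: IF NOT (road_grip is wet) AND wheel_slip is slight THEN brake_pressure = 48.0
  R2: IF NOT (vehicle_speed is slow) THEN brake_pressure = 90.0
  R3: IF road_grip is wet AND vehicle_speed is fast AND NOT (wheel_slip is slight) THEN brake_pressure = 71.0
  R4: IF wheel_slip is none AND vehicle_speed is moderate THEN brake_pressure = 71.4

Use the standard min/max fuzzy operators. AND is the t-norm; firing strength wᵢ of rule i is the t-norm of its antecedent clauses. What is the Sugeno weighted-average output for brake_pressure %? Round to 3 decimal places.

70.545

R1 (z=48.0): ¬wet=1−0.51=0.49, slight=0.13; AND[min(a, b)] → w = 0.13
R2 (z=90.0): ¬slow=1−0.87=0.13 → w = 0.13
R3 (z=71.0): wet=0.51, fast=0.45, ¬slight=1−0.13=0.87; AND[min(a, b)] → w = 0.45
R4 (z=71.4): none=0.76, moderate=0.23; AND[min(a, b)] → w = 0.23
Weighted average = (0.13·48.0 + 0.13·90.0 + 0.45·71.0 + 0.23·71.4) / (0.13 + 0.13 + 0.45 + 0.23)
  = 66.3120 / 0.9400 = 70.545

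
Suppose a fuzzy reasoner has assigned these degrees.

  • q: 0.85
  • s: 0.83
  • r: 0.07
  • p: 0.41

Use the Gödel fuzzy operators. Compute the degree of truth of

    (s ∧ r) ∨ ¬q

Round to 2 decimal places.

0.15

s ∧ r = min(a, b) on (0.83, 0.07) = 0.07
¬q = 1 − 0.85 = 0.15
(s ∧ r) ∨ ¬q = max(a, b) on (0.07, 0.15) = 0.15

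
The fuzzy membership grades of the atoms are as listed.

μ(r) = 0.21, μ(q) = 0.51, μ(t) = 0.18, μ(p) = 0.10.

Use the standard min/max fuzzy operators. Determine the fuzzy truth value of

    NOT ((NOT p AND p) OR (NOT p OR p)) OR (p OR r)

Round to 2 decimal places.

0.21

NOT p = 1 − 0.10 = 0.90
NOT p AND p = min(a, b) on (0.90, 0.10) = 0.10
NOT p = 1 − 0.10 = 0.90
NOT p OR p = max(a, b) on (0.90, 0.10) = 0.90
(NOT p AND p) OR (NOT p OR p) = max(a, b) on (0.10, 0.90) = 0.90
NOT ((NOT p AND p) OR (NOT p OR p)) = 1 − 0.90 = 0.10
p OR r = max(a, b) on (0.10, 0.21) = 0.21
NOT ((NOT p AND p) OR (NOT p OR p)) OR (p OR r) = max(a, b) on (0.10, 0.21) = 0.21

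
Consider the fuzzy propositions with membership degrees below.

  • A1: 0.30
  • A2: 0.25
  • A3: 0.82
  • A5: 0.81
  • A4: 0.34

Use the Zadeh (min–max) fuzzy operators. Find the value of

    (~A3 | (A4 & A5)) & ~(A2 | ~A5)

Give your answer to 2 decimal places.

0.34

~A3 = 1 − 0.82 = 0.18
A4 & A5 = min(a, b) on (0.34, 0.81) = 0.34
~A3 | (A4 & A5) = max(a, b) on (0.18, 0.34) = 0.34
~A5 = 1 − 0.81 = 0.19
A2 | ~A5 = max(a, b) on (0.25, 0.19) = 0.25
~(A2 | ~A5) = 1 − 0.25 = 0.75
(~A3 | (A4 & A5)) & ~(A2 | ~A5) = min(a, b) on (0.34, 0.75) = 0.34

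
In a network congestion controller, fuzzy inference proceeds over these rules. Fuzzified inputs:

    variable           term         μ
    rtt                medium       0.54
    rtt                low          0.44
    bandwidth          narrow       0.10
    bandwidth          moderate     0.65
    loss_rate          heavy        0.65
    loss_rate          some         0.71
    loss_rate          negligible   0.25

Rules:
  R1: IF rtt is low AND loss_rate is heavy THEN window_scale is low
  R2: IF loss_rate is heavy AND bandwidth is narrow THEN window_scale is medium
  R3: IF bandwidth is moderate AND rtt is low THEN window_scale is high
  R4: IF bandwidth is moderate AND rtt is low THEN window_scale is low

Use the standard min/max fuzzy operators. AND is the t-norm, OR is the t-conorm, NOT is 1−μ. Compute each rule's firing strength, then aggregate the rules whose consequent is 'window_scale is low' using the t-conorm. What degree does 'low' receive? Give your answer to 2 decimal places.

R1: low=0.44, heavy=0.65; AND[min(a, b)] → w = 0.44
R2: heavy=0.65, narrow=0.10; AND[min(a, b)] → w = 0.10
R3: moderate=0.65, low=0.44; AND[min(a, b)] → w = 0.44
R4: moderate=0.65, low=0.44; AND[min(a, b)] → w = 0.44
Rules with consequent 'low': {R1, R4} → strengths 0.44, 0.44
Aggregate via t-conorm [max(a, b)]: 0.44

0.44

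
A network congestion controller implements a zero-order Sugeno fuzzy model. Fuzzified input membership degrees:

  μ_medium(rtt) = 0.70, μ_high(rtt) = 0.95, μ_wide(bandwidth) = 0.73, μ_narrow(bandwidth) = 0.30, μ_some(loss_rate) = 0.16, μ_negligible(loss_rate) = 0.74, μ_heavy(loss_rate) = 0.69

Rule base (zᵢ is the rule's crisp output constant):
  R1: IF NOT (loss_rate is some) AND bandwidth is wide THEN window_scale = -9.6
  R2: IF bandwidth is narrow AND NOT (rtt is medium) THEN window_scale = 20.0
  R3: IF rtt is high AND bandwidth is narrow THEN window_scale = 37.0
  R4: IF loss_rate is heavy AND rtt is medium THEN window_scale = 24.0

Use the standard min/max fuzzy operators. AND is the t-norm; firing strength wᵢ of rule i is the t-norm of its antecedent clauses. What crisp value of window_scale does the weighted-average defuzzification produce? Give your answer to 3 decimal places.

13.194

R1 (z=-9.6): ¬some=1−0.16=0.84, wide=0.73; AND[min(a, b)] → w = 0.73
R2 (z=20.0): narrow=0.30, ¬medium=1−0.70=0.30; AND[min(a, b)] → w = 0.30
R3 (z=37.0): high=0.95, narrow=0.30; AND[min(a, b)] → w = 0.30
R4 (z=24.0): heavy=0.69, medium=0.70; AND[min(a, b)] → w = 0.69
Weighted average = (0.73·-9.6 + 0.30·20.0 + 0.30·37.0 + 0.69·24.0) / (0.73 + 0.30 + 0.30 + 0.69)
  = 26.6520 / 2.0200 = 13.194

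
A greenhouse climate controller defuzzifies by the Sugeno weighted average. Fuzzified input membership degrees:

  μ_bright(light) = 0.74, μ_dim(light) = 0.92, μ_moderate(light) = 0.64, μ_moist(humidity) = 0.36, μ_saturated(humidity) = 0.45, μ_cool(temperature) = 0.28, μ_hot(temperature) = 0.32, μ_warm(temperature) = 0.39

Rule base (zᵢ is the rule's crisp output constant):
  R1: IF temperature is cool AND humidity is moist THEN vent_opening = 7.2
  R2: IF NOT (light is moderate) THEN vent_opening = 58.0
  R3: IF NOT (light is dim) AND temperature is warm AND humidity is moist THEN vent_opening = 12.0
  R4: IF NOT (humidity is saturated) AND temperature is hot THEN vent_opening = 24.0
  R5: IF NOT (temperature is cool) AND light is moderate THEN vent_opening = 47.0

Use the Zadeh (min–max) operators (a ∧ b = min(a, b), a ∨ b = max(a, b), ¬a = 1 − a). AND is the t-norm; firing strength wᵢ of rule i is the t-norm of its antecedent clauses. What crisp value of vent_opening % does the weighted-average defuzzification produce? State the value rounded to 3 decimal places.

36.676

R1 (z=7.2): cool=0.28, moist=0.36; AND[min(a, b)] → w = 0.28
R2 (z=58.0): ¬moderate=1−0.64=0.36 → w = 0.36
R3 (z=12.0): ¬dim=1−0.92=0.08, warm=0.39, moist=0.36; AND[min(a, b)] → w = 0.08
R4 (z=24.0): ¬saturated=1−0.45=0.55, hot=0.32; AND[min(a, b)] → w = 0.32
R5 (z=47.0): ¬cool=1−0.28=0.72, moderate=0.64; AND[min(a, b)] → w = 0.64
Weighted average = (0.28·7.2 + 0.36·58.0 + 0.08·12.0 + 0.32·24.0 + 0.64·47.0) / (0.28 + 0.36 + 0.08 + 0.32 + 0.64)
  = 61.6160 / 1.6800 = 36.676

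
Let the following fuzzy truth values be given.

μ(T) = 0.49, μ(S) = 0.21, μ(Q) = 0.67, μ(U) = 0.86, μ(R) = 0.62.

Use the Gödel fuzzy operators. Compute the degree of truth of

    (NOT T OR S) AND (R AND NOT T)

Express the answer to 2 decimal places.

0.51

NOT T = 1 − 0.49 = 0.51
NOT T OR S = max(a, b) on (0.51, 0.21) = 0.51
NOT T = 1 − 0.49 = 0.51
R AND NOT T = min(a, b) on (0.62, 0.51) = 0.51
(NOT T OR S) AND (R AND NOT T) = min(a, b) on (0.51, 0.51) = 0.51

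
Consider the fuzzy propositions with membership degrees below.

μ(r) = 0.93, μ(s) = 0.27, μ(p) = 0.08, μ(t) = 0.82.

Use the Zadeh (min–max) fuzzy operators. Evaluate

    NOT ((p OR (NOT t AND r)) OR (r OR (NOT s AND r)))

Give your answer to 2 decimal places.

0.07

NOT t = 1 − 0.82 = 0.18
NOT t AND r = min(a, b) on (0.18, 0.93) = 0.18
p OR (NOT t AND r) = max(a, b) on (0.08, 0.18) = 0.18
NOT s = 1 − 0.27 = 0.73
NOT s AND r = min(a, b) on (0.73, 0.93) = 0.73
r OR (NOT s AND r) = max(a, b) on (0.93, 0.73) = 0.93
(p OR (NOT t AND r)) OR (r OR (NOT s AND r)) = max(a, b) on (0.18, 0.93) = 0.93
NOT ((p OR (NOT t AND r)) OR (r OR (NOT s AND r))) = 1 − 0.93 = 0.07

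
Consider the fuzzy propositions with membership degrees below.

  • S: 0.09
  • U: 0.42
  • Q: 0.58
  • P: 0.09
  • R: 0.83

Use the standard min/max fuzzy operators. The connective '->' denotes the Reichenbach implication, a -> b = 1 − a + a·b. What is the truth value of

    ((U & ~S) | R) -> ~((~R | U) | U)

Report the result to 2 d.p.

0.65

~S = 1 − 0.09 = 0.91
U & ~S = min(a, b) on (0.42, 0.91) = 0.42
(U & ~S) | R = max(a, b) on (0.42, 0.83) = 0.83
~R = 1 − 0.83 = 0.17
~R | U = max(a, b) on (0.17, 0.42) = 0.42
(~R | U) | U = max(a, b) on (0.42, 0.42) = 0.42
~((~R | U) | U) = 1 − 0.42 = 0.58
((U & ~S) | R) -> ~((~R | U) | U)  [Reichenbach: 1 − a + a·b] with a=0.83, b=0.58 → 0.65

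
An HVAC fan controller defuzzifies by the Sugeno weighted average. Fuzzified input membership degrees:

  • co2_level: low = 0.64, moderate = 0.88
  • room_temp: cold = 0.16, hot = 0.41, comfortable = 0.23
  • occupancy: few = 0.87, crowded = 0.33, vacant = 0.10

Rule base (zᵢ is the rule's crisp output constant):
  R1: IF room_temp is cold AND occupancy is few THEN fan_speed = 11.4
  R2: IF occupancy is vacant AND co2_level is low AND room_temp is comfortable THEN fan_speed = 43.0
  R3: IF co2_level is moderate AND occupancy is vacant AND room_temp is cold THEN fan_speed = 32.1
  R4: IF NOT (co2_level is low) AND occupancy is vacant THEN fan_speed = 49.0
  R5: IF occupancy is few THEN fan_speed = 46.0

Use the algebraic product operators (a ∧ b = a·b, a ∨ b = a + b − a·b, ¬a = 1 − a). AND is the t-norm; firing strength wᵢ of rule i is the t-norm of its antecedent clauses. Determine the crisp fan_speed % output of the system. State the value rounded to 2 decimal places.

41.39

R1 (z=11.4): cold=0.16, few=0.87; AND[a·b] → w = 0.1392
R2 (z=43.0): vacant=0.10, low=0.64, comfortable=0.23; AND[a·b] → w = 0.0147
R3 (z=32.1): moderate=0.88, vacant=0.10, cold=0.16; AND[a·b] → w = 0.0141
R4 (z=49.0): ¬low=1−0.64=0.36, vacant=0.10; AND[a·b] → w = 0.0360
R5 (z=46.0): few=0.87 → w = 0.8700
Weighted average = (0.1392·11.4 + 0.0147·43.0 + 0.0141·32.1 + 0.0360·49.0 + 0.8700·46.0) / (0.1392 + 0.0147 + 0.0141 + 0.0360 + 0.8700)
  = 44.4558 / 1.0740 = 41.39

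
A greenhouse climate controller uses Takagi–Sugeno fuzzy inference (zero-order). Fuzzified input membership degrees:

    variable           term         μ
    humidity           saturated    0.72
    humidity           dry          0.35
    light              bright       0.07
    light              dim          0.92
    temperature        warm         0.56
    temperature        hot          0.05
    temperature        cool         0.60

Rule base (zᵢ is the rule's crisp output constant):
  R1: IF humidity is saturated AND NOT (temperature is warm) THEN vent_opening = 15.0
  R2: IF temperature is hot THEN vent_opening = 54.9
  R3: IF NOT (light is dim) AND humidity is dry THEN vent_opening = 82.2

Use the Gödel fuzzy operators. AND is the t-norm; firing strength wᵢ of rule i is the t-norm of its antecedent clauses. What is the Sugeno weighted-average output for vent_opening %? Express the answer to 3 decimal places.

R1 (z=15.0): saturated=0.72, ¬warm=1−0.56=0.44; AND[min(a, b)] → w = 0.44
R2 (z=54.9): hot=0.05 → w = 0.05
R3 (z=82.2): ¬dim=1−0.92=0.08, dry=0.35; AND[min(a, b)] → w = 0.08
Weighted average = (0.44·15.0 + 0.05·54.9 + 0.08·82.2) / (0.44 + 0.05 + 0.08)
  = 15.9210 / 0.5700 = 27.932

27.932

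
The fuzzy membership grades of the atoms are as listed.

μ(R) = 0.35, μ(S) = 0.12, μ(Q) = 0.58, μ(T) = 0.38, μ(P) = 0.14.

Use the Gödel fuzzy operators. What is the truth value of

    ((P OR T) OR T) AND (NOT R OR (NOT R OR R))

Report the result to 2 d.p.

P OR T = max(a, b) on (0.14, 0.38) = 0.38
(P OR T) OR T = max(a, b) on (0.38, 0.38) = 0.38
NOT R = 1 − 0.35 = 0.65
NOT R = 1 − 0.35 = 0.65
NOT R OR R = max(a, b) on (0.65, 0.35) = 0.65
NOT R OR (NOT R OR R) = max(a, b) on (0.65, 0.65) = 0.65
((P OR T) OR T) AND (NOT R OR (NOT R OR R)) = min(a, b) on (0.38, 0.65) = 0.38

0.38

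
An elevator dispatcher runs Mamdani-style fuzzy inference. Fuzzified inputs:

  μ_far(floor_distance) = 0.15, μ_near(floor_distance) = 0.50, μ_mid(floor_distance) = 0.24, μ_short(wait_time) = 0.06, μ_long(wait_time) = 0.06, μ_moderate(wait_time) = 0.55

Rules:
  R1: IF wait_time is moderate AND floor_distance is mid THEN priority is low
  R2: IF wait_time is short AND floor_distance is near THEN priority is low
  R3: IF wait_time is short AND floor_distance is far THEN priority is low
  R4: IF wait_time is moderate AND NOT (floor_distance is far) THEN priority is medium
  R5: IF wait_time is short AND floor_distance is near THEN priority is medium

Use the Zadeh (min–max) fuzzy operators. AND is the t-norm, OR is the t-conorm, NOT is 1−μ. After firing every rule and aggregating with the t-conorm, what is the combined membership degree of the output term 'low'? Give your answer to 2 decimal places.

R1: moderate=0.55, mid=0.24; AND[min(a, b)] → w = 0.24
R2: short=0.06, near=0.50; AND[min(a, b)] → w = 0.06
R3: short=0.06, far=0.15; AND[min(a, b)] → w = 0.06
R4: moderate=0.55, ¬far=1−0.15=0.85; AND[min(a, b)] → w = 0.55
R5: short=0.06, near=0.50; AND[min(a, b)] → w = 0.06
Rules with consequent 'low': {R1, R2, R3} → strengths 0.24, 0.06, 0.06
Aggregate via t-conorm [max(a, b)]: 0.24

0.24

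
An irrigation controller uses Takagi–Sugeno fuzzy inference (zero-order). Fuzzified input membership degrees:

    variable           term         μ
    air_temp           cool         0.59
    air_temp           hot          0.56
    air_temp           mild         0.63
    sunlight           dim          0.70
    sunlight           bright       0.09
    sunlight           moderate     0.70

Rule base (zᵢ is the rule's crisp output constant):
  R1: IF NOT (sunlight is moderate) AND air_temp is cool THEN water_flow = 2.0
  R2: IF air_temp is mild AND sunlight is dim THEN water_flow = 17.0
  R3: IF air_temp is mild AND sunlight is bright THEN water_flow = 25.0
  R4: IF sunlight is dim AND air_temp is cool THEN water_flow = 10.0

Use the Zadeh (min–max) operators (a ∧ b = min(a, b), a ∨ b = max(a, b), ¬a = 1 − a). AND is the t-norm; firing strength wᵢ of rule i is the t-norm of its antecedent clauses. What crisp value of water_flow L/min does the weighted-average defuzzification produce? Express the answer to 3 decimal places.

12.087

R1 (z=2.0): ¬moderate=1−0.70=0.30, cool=0.59; AND[min(a, b)] → w = 0.30
R2 (z=17.0): mild=0.63, dim=0.70; AND[min(a, b)] → w = 0.63
R3 (z=25.0): mild=0.63, bright=0.09; AND[min(a, b)] → w = 0.09
R4 (z=10.0): dim=0.70, cool=0.59; AND[min(a, b)] → w = 0.59
Weighted average = (0.30·2.0 + 0.63·17.0 + 0.09·25.0 + 0.59·10.0) / (0.30 + 0.63 + 0.09 + 0.59)
  = 19.4600 / 1.6100 = 12.087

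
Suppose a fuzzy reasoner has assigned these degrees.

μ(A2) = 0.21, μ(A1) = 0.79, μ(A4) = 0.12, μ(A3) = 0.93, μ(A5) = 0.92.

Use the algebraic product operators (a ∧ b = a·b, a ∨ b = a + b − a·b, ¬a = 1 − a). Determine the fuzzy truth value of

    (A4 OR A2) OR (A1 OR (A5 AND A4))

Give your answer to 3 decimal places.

A4 OR A2 = a + b − a·b on (0.1200, 0.2100) = 0.3048
A5 AND A4 = a·b on (0.9200, 0.1200) = 0.1104
A1 OR (A5 AND A4) = a + b − a·b on (0.7900, 0.1104) = 0.8132
(A4 OR A2) OR (A1 OR (A5 AND A4)) = a + b − a·b on (0.3048, 0.8132) = 0.8701

0.870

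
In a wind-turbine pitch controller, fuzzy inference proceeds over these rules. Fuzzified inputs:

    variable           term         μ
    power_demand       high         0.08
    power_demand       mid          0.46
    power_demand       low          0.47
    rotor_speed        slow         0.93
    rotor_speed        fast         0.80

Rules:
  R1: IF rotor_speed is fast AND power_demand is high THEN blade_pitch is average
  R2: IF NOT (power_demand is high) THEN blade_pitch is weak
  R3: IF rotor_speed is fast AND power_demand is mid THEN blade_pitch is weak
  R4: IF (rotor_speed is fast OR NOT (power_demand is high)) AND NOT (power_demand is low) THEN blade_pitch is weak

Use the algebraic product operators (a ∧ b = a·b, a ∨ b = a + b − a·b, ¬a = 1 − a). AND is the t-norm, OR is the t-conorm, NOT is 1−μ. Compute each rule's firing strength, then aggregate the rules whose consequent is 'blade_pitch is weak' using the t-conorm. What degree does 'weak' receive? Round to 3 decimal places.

0.976

R1: fast=0.80, high=0.08; AND[a·b] → w = 0.0640
R2: ¬high=1−0.08=0.92 → w = 0.9200
R3: fast=0.80, mid=0.46; AND[a·b] → w = 0.3680
R4: (fast=0.80 OR ¬high=1−0.08=0.92) = 0.9840; AND[a·b] with ¬low=1−0.47=0.53 → w = 0.5215
Rules with consequent 'weak': {R2, R3, R4} → strengths 0.9200, 0.3680, 0.5215
Aggregate via t-conorm [a + b − a·b]: 0.9758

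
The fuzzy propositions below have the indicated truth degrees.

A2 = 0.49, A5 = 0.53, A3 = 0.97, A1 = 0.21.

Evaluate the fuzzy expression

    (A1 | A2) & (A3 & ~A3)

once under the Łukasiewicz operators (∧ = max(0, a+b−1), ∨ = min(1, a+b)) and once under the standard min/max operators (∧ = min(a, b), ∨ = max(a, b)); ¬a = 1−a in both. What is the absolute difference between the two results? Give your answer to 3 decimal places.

Under Łukasiewicz:
  A1 | A2 = min(1, a+b) on (0.21, 0.49) = 0.70
  ~A3 = 1 − 0.97 = 0.03
  A3 & ~A3 = max(0, a+b−1) on (0.97, 0.03) = 0.00
  (A1 | A2) & (A3 & ~A3) = max(0, a+b−1) on (0.70, 0.00) = 0.00
  → value = 0.0000
Under standard min/max:
  A1 | A2 = max(a, b) on (0.21, 0.49) = 0.49
  ~A3 = 1 − 0.97 = 0.03
  A3 & ~A3 = min(a, b) on (0.97, 0.03) = 0.03
  (A1 | A2) & (A3 & ~A3) = min(a, b) on (0.49, 0.03) = 0.03
  → value = 0.0300
|0.0000 − 0.0300| = 0.030

0.030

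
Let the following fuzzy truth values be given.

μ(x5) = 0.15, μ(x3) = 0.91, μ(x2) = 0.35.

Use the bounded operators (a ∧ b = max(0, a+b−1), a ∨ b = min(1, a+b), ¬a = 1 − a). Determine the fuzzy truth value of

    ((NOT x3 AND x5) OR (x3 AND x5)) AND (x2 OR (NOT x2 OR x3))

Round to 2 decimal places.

0.06

NOT x3 = 1 − 0.91 = 0.09
NOT x3 AND x5 = max(0, a+b−1) on (0.09, 0.15) = 0.00
x3 AND x5 = max(0, a+b−1) on (0.91, 0.15) = 0.06
(NOT x3 AND x5) OR (x3 AND x5) = min(1, a+b) on (0.00, 0.06) = 0.06
NOT x2 = 1 − 0.35 = 0.65
NOT x2 OR x3 = min(1, a+b) on (0.65, 0.91) = 1.00
x2 OR (NOT x2 OR x3) = min(1, a+b) on (0.35, 1.00) = 1.00
((NOT x3 AND x5) OR (x3 AND x5)) AND (x2 OR (NOT x2 OR x3)) = max(0, a+b−1) on (0.06, 1.00) = 0.06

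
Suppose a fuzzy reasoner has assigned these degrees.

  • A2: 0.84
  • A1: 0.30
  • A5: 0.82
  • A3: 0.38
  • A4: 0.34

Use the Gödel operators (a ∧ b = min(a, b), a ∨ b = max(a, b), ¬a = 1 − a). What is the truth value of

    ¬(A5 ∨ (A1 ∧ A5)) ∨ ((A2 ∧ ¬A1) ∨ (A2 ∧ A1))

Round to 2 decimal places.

A1 ∧ A5 = min(a, b) on (0.30, 0.82) = 0.30
A5 ∨ (A1 ∧ A5) = max(a, b) on (0.82, 0.30) = 0.82
¬(A5 ∨ (A1 ∧ A5)) = 1 − 0.82 = 0.18
¬A1 = 1 − 0.30 = 0.70
A2 ∧ ¬A1 = min(a, b) on (0.84, 0.70) = 0.70
A2 ∧ A1 = min(a, b) on (0.84, 0.30) = 0.30
(A2 ∧ ¬A1) ∨ (A2 ∧ A1) = max(a, b) on (0.70, 0.30) = 0.70
¬(A5 ∨ (A1 ∧ A5)) ∨ ((A2 ∧ ¬A1) ∨ (A2 ∧ A1)) = max(a, b) on (0.18, 0.70) = 0.70

0.70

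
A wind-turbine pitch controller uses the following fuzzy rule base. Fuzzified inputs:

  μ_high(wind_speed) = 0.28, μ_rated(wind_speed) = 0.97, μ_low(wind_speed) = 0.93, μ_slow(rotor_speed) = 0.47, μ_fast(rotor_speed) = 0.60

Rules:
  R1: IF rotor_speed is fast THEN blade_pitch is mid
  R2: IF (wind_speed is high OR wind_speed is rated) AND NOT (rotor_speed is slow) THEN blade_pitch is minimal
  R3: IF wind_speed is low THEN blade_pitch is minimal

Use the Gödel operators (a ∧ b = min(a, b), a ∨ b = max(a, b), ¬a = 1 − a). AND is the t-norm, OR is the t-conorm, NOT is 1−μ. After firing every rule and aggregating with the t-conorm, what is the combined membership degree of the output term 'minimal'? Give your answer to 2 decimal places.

R1: fast=0.60 → w = 0.60
R2: (high=0.28 OR rated=0.97) = 0.97; AND[min(a, b)] with ¬slow=1−0.47=0.53 → w = 0.53
R3: low=0.93 → w = 0.93
Rules with consequent 'minimal': {R2, R3} → strengths 0.53, 0.93
Aggregate via t-conorm [max(a, b)]: 0.93

0.93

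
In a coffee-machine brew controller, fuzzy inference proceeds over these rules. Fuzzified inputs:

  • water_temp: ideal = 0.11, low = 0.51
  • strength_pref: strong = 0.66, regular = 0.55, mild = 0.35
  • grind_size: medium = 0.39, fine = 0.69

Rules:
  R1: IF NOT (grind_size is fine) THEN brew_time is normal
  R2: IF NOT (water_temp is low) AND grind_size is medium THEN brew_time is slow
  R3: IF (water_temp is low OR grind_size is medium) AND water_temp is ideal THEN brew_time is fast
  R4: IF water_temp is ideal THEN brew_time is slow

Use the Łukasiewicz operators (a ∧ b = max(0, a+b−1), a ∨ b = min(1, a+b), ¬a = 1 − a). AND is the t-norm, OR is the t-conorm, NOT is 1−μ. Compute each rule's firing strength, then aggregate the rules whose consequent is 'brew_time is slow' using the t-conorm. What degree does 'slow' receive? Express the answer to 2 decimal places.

R1: ¬fine=1−0.69=0.31 → w = 0.31
R2: ¬low=1−0.51=0.49, medium=0.39; AND[max(0, a+b−1)] → w = 0.00
R3: (low=0.51 OR medium=0.39) = 0.90; AND[max(0, a+b−1)] with ideal=0.11 → w = 0.01
R4: ideal=0.11 → w = 0.11
Rules with consequent 'slow': {R2, R4} → strengths 0.00, 0.11
Aggregate via t-conorm [min(1, a+b)]: 0.11

0.11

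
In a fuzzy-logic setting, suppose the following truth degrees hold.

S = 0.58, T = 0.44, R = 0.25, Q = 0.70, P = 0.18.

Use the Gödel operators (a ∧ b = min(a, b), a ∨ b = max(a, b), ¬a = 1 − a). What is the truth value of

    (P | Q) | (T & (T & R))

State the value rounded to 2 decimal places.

0.70

P | Q = max(a, b) on (0.18, 0.70) = 0.70
T & R = min(a, b) on (0.44, 0.25) = 0.25
T & (T & R) = min(a, b) on (0.44, 0.25) = 0.25
(P | Q) | (T & (T & R)) = max(a, b) on (0.70, 0.25) = 0.70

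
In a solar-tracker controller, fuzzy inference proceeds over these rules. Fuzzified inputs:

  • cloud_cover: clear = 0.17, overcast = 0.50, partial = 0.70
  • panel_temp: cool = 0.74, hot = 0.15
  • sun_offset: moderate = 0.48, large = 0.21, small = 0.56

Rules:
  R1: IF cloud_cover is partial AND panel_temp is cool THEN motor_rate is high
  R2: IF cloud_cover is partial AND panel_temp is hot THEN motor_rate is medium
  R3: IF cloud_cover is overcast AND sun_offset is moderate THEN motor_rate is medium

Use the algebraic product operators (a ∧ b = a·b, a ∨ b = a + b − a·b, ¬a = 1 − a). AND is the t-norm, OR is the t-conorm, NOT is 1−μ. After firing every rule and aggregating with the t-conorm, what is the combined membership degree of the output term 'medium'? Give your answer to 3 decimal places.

0.320

R1: partial=0.70, cool=0.74; AND[a·b] → w = 0.5180
R2: partial=0.70, hot=0.15; AND[a·b] → w = 0.1050
R3: overcast=0.50, moderate=0.48; AND[a·b] → w = 0.2400
Rules with consequent 'medium': {R2, R3} → strengths 0.1050, 0.2400
Aggregate via t-conorm [a + b − a·b]: 0.3198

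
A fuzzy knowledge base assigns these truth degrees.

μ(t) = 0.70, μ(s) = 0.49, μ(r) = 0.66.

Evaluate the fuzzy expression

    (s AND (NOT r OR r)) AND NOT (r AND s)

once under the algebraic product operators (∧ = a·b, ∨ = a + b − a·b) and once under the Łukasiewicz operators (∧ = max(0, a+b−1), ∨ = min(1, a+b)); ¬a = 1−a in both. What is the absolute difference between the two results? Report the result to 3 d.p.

Under algebraic product:
  NOT r = 1 − 0.6600 = 0.3400
  NOT r OR r = a + b − a·b on (0.3400, 0.6600) = 0.7756
  s AND (NOT r OR r) = a·b on (0.4900, 0.7756) = 0.3800
  r AND s = a·b on (0.6600, 0.4900) = 0.3234
  NOT (r AND s) = 1 − 0.3234 = 0.6766
  (s AND (NOT r OR r)) AND NOT (r AND s) = a·b on (0.3800, 0.6766) = 0.2571
  → value = 0.2571
Under Łukasiewicz:
  NOT r = 1 − 0.66 = 0.34
  NOT r OR r = min(1, a+b) on (0.34, 0.66) = 1.00
  s AND (NOT r OR r) = max(0, a+b−1) on (0.49, 1.00) = 0.49
  r AND s = max(0, a+b−1) on (0.66, 0.49) = 0.15
  NOT (r AND s) = 1 − 0.15 = 0.85
  (s AND (NOT r OR r)) AND NOT (r AND s) = max(0, a+b−1) on (0.49, 0.85) = 0.34
  → value = 0.3400
|0.2571 − 0.3400| = 0.083

0.083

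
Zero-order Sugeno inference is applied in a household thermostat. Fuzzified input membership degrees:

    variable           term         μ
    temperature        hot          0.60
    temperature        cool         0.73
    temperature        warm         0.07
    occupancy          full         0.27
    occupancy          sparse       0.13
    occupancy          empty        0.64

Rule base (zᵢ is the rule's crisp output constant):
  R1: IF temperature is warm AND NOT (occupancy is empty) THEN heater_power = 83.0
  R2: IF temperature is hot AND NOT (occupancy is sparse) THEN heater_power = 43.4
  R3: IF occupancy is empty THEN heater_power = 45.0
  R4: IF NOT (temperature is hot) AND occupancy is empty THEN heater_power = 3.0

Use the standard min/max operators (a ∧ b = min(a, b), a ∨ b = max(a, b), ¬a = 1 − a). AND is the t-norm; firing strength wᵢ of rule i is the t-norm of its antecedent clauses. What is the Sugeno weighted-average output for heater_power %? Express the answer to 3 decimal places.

R1 (z=83.0): warm=0.07, ¬empty=1−0.64=0.36; AND[min(a, b)] → w = 0.07
R2 (z=43.4): hot=0.60, ¬sparse=1−0.13=0.87; AND[min(a, b)] → w = 0.60
R3 (z=45.0): empty=0.64 → w = 0.64
R4 (z=3.0): ¬hot=1−0.60=0.40, empty=0.64; AND[min(a, b)] → w = 0.40
Weighted average = (0.07·83.0 + 0.60·43.4 + 0.64·45.0 + 0.40·3.0) / (0.07 + 0.60 + 0.64 + 0.40)
  = 61.8500 / 1.7100 = 36.170

36.170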